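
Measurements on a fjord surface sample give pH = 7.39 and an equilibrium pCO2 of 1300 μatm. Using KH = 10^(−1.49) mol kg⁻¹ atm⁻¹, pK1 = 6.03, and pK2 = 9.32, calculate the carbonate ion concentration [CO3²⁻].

[CO3²⁻] = 11.3 μmol/kg

[CO2*] = KH · pCO2 = 10^(−1.49) × 1300×10^-6 = 4.207×10^-5 mol/kg
α₀ = 1/(1 + K1/[H⁺] + K1K2/[H⁺]²) = 1/(1 + 10^+1.36 + 10^-0.57) = 0.04136
DIC = [CO2*]/α₀ = 4.207×10^-5 / 0.04136 = 1.017 mmol/kg
[CO3²⁻] = α₂·DIC; α₂ = 0.01113, so [CO3²⁻] = 0.01113 × 1.017 = 0.0113 mmol/kg = 11.3 μmol/kg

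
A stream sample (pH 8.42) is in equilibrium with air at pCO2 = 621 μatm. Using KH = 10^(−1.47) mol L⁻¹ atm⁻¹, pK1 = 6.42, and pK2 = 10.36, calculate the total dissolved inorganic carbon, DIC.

DIC = 2.15 mmol/L

[CO2*] = KH · pCO2 = 10^(−1.47) × 621×10^-6 = 2.104×10^-5 mol/L
α₀ = 1/(1 + K1/[H⁺] + K1K2/[H⁺]²) = 1/(1 + 10^+2.00 + 10^+0.06) = 0.009790
DIC = [CO2*]/α₀ = 2.104×10^-5 / 0.009790 = 2.15 mmol/L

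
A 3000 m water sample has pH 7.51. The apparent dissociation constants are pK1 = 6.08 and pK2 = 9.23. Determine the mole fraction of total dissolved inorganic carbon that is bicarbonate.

α₁ = 0.947

α₁ = 1 / (1 + [H⁺]/K1 + K2/[H⁺]) = 1 / (1 + 10^-1.43 + 10^-1.72)
   = 1 / (1 + 0.037154 + 0.019055) = 1/1.0562 = 0.9468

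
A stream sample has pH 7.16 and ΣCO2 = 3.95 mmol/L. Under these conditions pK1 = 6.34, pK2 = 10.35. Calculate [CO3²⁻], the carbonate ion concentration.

[CO3²⁻] = 2.21 μmol/L

α₂ = 1 / (1 + [H⁺]/K2 + [H⁺]²/(K1K2)) = 1 / (1 + 10^+3.19 + 10^+2.37)
   = 1 / (1 + 1548.8 + 234.42) = 1/1784.2 = 0.0005605
[CO3²⁻] = α₂ × DIC = 0.0005605 × 3.95 = 0.00221 mmol/L = 2.21 μmol/L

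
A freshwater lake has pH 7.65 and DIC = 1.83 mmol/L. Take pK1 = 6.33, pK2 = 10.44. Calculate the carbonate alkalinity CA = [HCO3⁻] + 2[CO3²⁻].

CA = [HCO3⁻] + 2[CO3²⁻] = (α₁ + 2α₂)·DIC
At pH 7.65: [H⁺]/K1 = 10^-1.32 = 0.047863, K2/[H⁺] = 10^-2.79 = 0.0016218
α₁ = 1/(1 + 0.047863 + 0.0016218) = 1/1.0495 = 0.9528; α₂ = α₁·K2/[H⁺] = 0.001545
α₁ + 2α₂ = 0.9559
CA = 0.9559 × 1.83 = 1.75 mmol/L

CA = 1.75 mmol/L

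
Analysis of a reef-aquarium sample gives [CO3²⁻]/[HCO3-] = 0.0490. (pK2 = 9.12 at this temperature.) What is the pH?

From K2 = [H⁺][CO3²⁻]/[HCO3-]:  pH = pK2 + log₁₀([CO3²⁻]/[HCO3-])
log₁₀(0.0490) = -1.310
pH = 9.12 + (-1.310) = 7.81

pH = 7.81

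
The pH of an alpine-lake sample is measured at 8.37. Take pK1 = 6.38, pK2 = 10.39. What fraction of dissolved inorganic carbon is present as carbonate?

α₂ = 1 / (1 + [H⁺]/K2 + [H⁺]²/(K1K2)) = 1 / (1 + 10^+2.02 + 10^+0.03)
   = 1 / (1 + 104.71 + 1.0715) = 1/106.78 = 0.009365

α₂ = 0.00936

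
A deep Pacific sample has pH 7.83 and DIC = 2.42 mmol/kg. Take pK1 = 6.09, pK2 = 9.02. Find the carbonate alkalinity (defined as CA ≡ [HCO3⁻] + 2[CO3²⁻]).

CA = 2.52 mmol/kg

CA = [HCO3⁻] + 2[CO3²⁻] = (α₁ + 2α₂)·DIC
At pH 7.83: [H⁺]/K1 = 10^-1.74 = 0.018197, K2/[H⁺] = 10^-1.19 = 0.064565
α₁ = 1/(1 + 0.018197 + 0.064565) = 1/1.0828 = 0.9236; α₂ = α₁·K2/[H⁺] = 0.05963
α₁ + 2α₂ = 1.0428
CA = 1.0428 × 2.42 = 2.52 mmol/kg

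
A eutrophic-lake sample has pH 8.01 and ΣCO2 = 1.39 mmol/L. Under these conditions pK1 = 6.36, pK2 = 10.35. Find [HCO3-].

α₁ = 1 / (1 + [H⁺]/K1 + K2/[H⁺]) = 1 / (1 + 10^-1.65 + 10^-2.34)
   = 1 / (1 + 0.022387 + 0.0045709) = 1/1.0270 = 0.9737
[HCO3⁻] = α₁ × DIC = 0.9737 × 1.39 = 1.35 mmol/L

[HCO3⁻] = 1.35 mmol/L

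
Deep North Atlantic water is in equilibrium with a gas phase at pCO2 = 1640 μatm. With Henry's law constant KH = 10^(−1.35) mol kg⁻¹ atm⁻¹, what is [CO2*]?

KH = 10^(−1.35) = 4.467×10^-2 mol kg⁻¹ atm⁻¹
[CO2*] = KH · pCO2 = 4.467×10^-2 × 1640×10^-6 atm = 7.33×10^-5 mol/kg

[CO2*] = 73.3 μmol/kg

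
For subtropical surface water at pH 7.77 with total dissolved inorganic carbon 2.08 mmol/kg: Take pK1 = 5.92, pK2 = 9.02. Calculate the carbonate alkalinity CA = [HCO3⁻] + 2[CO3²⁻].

CA = 2.16 mmol/kg

CA = [HCO3⁻] + 2[CO3²⁻] = (α₁ + 2α₂)·DIC
At pH 7.77: [H⁺]/K1 = 10^-1.85 = 0.014125, K2/[H⁺] = 10^-1.25 = 0.056234
α₁ = 1/(1 + 0.014125 + 0.056234) = 1/1.0704 = 0.9343; α₂ = α₁·K2/[H⁺] = 0.05254
α₁ + 2α₂ = 1.0393
CA = 1.0393 × 2.08 = 2.16 mmol/kg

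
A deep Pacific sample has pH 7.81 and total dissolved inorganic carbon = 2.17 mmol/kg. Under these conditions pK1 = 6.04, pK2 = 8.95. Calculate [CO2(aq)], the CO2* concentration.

[CO2*] = 0.0338 mmol/kg

α₀ = 1 / (1 + K1/[H⁺] + K1K2/[H⁺]²) = 1 / (1 + 10^+1.77 + 10^+0.63)
   = 1 / (1 + 58.884 + 4.2658) = 1/64.150 = 0.01559
[CO2*] = α₀ × DIC = 0.01559 × 2.17 = 0.0338 mmol/kg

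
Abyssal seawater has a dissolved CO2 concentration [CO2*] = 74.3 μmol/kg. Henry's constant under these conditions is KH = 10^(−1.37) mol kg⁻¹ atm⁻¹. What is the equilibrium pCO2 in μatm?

pCO2 = 1740 μatm

KH = 10^(−1.37) = 4.266×10^-2 mol kg⁻¹ atm⁻¹
pCO2 = [CO2*]/KH = 74.3×10^-6 / 4.266×10^-2 = 1.74×10^-3 atm = 1740 μatm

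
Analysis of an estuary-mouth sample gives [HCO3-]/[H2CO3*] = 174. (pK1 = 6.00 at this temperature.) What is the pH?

From K1 = [H⁺][HCO3-]/[H2CO3*]:  pH = pK1 + log₁₀([HCO3-]/[H2CO3*])
log₁₀(174) = +2.241
pH = 6.00 + (+2.241) = 8.24

pH = 8.24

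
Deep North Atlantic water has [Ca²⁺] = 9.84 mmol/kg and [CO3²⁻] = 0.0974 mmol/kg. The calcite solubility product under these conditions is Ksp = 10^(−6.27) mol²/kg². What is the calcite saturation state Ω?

Ksp = 10^(−6.27) = 5.370×10^-7
Ω = [Ca²⁺][CO3²⁻]/Ksp = (9.84×10^-3)(0.0974×10^-3) / 5.370×10^-7 = 1.78

Ω = 1.78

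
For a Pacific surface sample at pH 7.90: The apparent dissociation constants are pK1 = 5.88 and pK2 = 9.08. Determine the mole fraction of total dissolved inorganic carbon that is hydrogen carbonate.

α₁ = 0.930

α₁ = 1 / (1 + [H⁺]/K1 + K2/[H⁺]) = 1 / (1 + 10^-2.02 + 10^-1.18)
   = 1 / (1 + 0.0095499 + 0.066069) = 1/1.0756 = 0.9297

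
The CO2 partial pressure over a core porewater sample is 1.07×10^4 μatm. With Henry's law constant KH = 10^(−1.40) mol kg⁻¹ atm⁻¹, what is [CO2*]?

[CO2*] = 426 μmol/kg

KH = 10^(−1.40) = 3.981×10^-2 mol kg⁻¹ atm⁻¹
[CO2*] = KH · pCO2 = 3.981×10^-2 × 1.07×10^4×10^-6 atm = 4.26×10^-4 mol/kg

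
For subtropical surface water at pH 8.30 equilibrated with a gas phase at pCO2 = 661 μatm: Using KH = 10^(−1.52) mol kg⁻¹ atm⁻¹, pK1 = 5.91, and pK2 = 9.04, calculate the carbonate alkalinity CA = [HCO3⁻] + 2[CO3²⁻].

CA = 6.68 mmol/kg

[CO2*] = KH · pCO2 = 10^(−1.52) × 661×10^-6 = 1.996×10^-5 mol/kg
α₀ = 1/(1 + K1/[H⁺] + K1K2/[H⁺]²) = 1/(1 + 10^+2.39 + 10^+1.65) = 0.003435
DIC = [CO2*]/α₀ = 1.996×10^-5 / 0.003435 = 5.812 mmol/kg
CA = (α₁ + 2α₂)·DIC = (0.8431 + 2×0.1534) × 5.812 = 6.68 mmol/kg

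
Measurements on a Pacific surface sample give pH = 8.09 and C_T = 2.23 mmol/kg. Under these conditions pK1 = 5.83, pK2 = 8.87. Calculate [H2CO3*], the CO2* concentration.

[CO2*] = 10.5 μmol/kg

α₀ = 1 / (1 + K1/[H⁺] + K1K2/[H⁺]²) = 1 / (1 + 10^+2.26 + 10^+1.48)
   = 1 / (1 + 181.97 + 30.200) = 1/213.17 = 0.004691
[CO2*] = α₀ × DIC = 0.004691 × 2.23 = 0.0105 mmol/kg = 10.5 μmol/kg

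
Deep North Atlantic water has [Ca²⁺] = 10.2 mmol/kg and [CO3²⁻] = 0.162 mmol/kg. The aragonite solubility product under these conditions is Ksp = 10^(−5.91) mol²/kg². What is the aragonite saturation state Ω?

Ksp = 10^(−5.91) = 1.230×10^-6
Ω = [Ca²⁺][CO3²⁻]/Ksp = (10.2×10^-3)(0.162×10^-3) / 1.230×10^-6 = 1.34

Ω = 1.34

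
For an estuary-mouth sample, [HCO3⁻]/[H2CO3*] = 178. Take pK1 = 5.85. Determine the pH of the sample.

From K1 = [H⁺][HCO3⁻]/[H2CO3*]:  pH = pK1 + log₁₀([HCO3⁻]/[H2CO3*])
log₁₀(178) = +2.250
pH = 5.85 + (+2.250) = 8.10

pH = 8.10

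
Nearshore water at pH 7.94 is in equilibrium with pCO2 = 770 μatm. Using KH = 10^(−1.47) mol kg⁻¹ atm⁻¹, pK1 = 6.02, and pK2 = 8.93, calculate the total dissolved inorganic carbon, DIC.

[CO2*] = KH · pCO2 = 10^(−1.47) × 770×10^-6 = 2.609×10^-5 mol/kg
α₀ = 1/(1 + K1/[H⁺] + K1K2/[H⁺]²) = 1/(1 + 10^+1.92 + 10^+0.93) = 0.01079
DIC = [CO2*]/α₀ = 2.609×10^-5 / 0.01079 = 2.42 mmol/kg

DIC = 2.42 mmol/kg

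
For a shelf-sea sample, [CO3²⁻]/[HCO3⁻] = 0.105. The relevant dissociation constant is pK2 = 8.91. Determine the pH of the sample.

From K2 = [H⁺][CO3²⁻]/[HCO3⁻]:  pH = pK2 + log₁₀([CO3²⁻]/[HCO3⁻])
log₁₀(0.105) = -0.979
pH = 8.91 + (-0.979) = 7.93

pH = 7.93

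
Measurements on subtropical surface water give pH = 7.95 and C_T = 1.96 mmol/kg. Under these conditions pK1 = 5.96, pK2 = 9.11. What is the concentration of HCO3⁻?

[HCO3⁻] = 1.82 mmol/kg

α₁ = 1 / (1 + [H⁺]/K1 + K2/[H⁺]) = 1 / (1 + 10^-1.99 + 10^-1.16)
   = 1 / (1 + 0.010233 + 0.069183) = 1/1.0794 = 0.9264
[HCO3⁻] = α₁ × DIC = 0.9264 × 1.96 = 1.82 mmol/kg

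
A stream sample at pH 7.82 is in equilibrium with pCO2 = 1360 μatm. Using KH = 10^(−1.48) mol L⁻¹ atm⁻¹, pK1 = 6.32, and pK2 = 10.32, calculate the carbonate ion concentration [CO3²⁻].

[CO2*] = KH · pCO2 = 10^(−1.48) × 1360×10^-6 = 4.503×10^-5 mol/L
α₀ = 1/(1 + K1/[H⁺] + K1K2/[H⁺]²) = 1/(1 + 10^+1.50 + 10^-1.00) = 0.03056
DIC = [CO2*]/α₀ = 4.503×10^-5 / 0.03056 = 1.474 mmol/L
[CO3²⁻] = α₂·DIC; α₂ = 0.003056, so [CO3²⁻] = 0.003056 × 1.474 = 0.00450 mmol/L = 4.50 μmol/L

[CO3²⁻] = 4.50 μmol/L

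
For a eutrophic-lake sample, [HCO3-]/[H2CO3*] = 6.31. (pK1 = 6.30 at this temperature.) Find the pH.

pH = 7.10

From K1 = [H⁺][HCO3-]/[H2CO3*]:  pH = pK1 + log₁₀([HCO3-]/[H2CO3*])
log₁₀(6.31) = +0.800
pH = 6.30 + (+0.800) = 7.10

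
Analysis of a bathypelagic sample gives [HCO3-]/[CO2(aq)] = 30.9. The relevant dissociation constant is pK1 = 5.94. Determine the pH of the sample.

pH = 7.43

From K1 = [H⁺][HCO3-]/[CO2(aq)]:  pH = pK1 + log₁₀([HCO3-]/[CO2(aq)])
log₁₀(30.9) = +1.490
pH = 5.94 + (+1.490) = 7.43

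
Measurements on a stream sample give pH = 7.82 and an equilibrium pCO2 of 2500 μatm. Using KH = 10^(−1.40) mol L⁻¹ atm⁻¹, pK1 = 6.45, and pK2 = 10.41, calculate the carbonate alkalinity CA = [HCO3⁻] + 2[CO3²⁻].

CA = 2.35 mmol/L

[CO2*] = KH · pCO2 = 10^(−1.40) × 2500×10^-6 = 9.953×10^-5 mol/L
α₀ = 1/(1 + K1/[H⁺] + K1K2/[H⁺]²) = 1/(1 + 10^+1.37 + 10^-1.22) = 0.04081
DIC = [CO2*]/α₀ = 9.953×10^-5 / 0.04081 = 2.439 mmol/L
CA = (α₁ + 2α₂)·DIC = (0.9567 + 2×0.002459) × 2.439 = 2.35 mmol/L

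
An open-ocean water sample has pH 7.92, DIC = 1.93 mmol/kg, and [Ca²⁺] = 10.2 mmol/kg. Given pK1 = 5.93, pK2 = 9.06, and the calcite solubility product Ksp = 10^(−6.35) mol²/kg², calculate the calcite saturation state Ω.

Ω = 2.95

α₂ = 1 / (1 + [H⁺]/K2 + [H⁺]²/(K1K2)) = 1 / (1 + 10^+1.14 + 10^-0.85)
   = 1 / (1 + 13.804 + 0.14125) = 1/14.945 = 0.06691
[CO3²⁻] = α₂ × DIC = 0.06691 × 1.93 = 0.1291 mmol/kg
Ksp = 10^(−6.35) = 4.467×10^-7
Ω = [Ca²⁺][CO3²⁻]/Ksp = (10.2×10^-3)(1.291×10^-4) / 4.467×10^-7 = 2.95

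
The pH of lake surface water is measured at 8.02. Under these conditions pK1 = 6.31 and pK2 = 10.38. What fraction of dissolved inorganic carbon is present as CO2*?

α₀ = 1 / (1 + K1/[H⁺] + K1K2/[H⁺]²) = 1 / (1 + 10^+1.71 + 10^-0.65)
   = 1 / (1 + 51.286 + 0.22387) = 1/52.510 = 0.01904

α₀ = 0.0190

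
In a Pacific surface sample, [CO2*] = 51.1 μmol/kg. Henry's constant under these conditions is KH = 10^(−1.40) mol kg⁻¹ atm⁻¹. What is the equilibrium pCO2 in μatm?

KH = 10^(−1.40) = 3.981×10^-2 mol kg⁻¹ atm⁻¹
pCO2 = [CO2*]/KH = 51.1×10^-6 / 3.981×10^-2 = 1.28×10^-3 atm = 1280 μatm

pCO2 = 1280 μatm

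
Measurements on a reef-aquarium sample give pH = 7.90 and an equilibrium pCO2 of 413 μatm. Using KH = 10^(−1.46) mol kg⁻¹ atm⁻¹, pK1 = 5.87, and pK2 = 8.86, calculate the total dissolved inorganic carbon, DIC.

[CO2*] = KH · pCO2 = 10^(−1.46) × 413×10^-6 = 1.432×10^-5 mol/kg
α₀ = 1/(1 + K1/[H⁺] + K1K2/[H⁺]²) = 1/(1 + 10^+2.03 + 10^+1.07) = 0.008340
DIC = [CO2*]/α₀ = 1.432×10^-5 / 0.008340 = 1.72 mmol/kg

DIC = 1.72 mmol/kg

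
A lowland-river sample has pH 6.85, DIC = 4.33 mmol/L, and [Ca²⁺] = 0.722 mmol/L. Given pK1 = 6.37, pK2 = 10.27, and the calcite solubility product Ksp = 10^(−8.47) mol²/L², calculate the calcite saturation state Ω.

α₂ = 1 / (1 + [H⁺]/K2 + [H⁺]²/(K1K2)) = 1 / (1 + 10^+3.42 + 10^+2.94)
   = 1 / (1 + 2630.3 + 870.96) = 1/3502.2 = 0.0002855
[CO3²⁻] = α₂ × DIC = 0.0002855 × 4.33 = 0.001236 mmol/L = 1.236 μmol/L
Ksp = 10^(−8.47) = 3.388×10^-9
Ω = [Ca²⁺][CO3²⁻]/Ksp = (0.722×10^-3)(1.236×10^-6) / 3.388×10^-9 = 0.263

Ω = 0.263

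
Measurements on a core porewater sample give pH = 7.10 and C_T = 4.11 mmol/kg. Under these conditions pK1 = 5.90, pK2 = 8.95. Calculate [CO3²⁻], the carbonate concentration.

α₂ = 1 / (1 + [H⁺]/K2 + [H⁺]²/(K1K2)) = 1 / (1 + 10^+1.85 + 10^+0.65)
   = 1 / (1 + 70.795 + 4.4668) = 1/76.261 = 0.01311
[CO3²⁻] = α₂ × DIC = 0.01311 × 4.11 = 0.0539 mmol/kg

[CO3²⁻] = 0.0539 mmol/kg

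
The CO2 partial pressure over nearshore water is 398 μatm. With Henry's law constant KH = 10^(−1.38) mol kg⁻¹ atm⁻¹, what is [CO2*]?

[CO2*] = 16.6 μmol/kg

KH = 10^(−1.38) = 4.169×10^-2 mol kg⁻¹ atm⁻¹
[CO2*] = KH · pCO2 = 4.169×10^-2 × 398×10^-6 atm = 1.66×10^-5 mol/kg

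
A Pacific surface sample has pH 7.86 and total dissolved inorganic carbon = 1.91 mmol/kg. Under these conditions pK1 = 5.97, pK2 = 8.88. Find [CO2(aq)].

α₀ = 1 / (1 + K1/[H⁺] + K1K2/[H⁺]²) = 1 / (1 + 10^+1.89 + 10^+0.87)
   = 1 / (1 + 77.625 + 7.4131) = 1/86.038 = 0.01162
[CO2*] = α₀ × DIC = 0.01162 × 1.91 = 0.0222 mmol/kg

[CO2*] = 0.0222 mmol/kg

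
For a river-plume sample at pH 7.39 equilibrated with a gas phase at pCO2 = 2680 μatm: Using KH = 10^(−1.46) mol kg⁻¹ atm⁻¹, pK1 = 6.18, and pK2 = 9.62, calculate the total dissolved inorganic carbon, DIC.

[CO2*] = KH · pCO2 = 10^(−1.46) × 2680×10^-6 = 9.293×10^-5 mol/kg
α₀ = 1/(1 + K1/[H⁺] + K1K2/[H⁺]²) = 1/(1 + 10^+1.21 + 10^-1.02) = 0.05776
DIC = [CO2*]/α₀ = 9.293×10^-5 / 0.05776 = 1.61 mmol/kg

DIC = 1.61 mmol/kg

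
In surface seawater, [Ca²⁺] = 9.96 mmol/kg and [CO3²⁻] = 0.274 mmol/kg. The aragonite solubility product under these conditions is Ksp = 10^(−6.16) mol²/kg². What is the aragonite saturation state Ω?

Ksp = 10^(−6.16) = 6.918×10^-7
Ω = [Ca²⁺][CO3²⁻]/Ksp = (9.96×10^-3)(0.274×10^-3) / 6.918×10^-7 = 3.94

Ω = 3.94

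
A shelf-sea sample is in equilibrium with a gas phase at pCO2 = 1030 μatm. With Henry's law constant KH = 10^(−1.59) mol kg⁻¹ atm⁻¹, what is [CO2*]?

KH = 10^(−1.59) = 2.570×10^-2 mol kg⁻¹ atm⁻¹
[CO2*] = KH · pCO2 = 2.570×10^-2 × 1030×10^-6 atm = 2.65×10^-5 mol/kg

[CO2*] = 26.5 μmol/kg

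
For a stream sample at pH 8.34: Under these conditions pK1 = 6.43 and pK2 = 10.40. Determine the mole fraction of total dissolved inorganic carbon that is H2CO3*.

α₀ = 1 / (1 + K1/[H⁺] + K1K2/[H⁺]²) = 1 / (1 + 10^+1.91 + 10^-0.15)
   = 1 / (1 + 81.283 + 0.70795) = 1/82.991 = 0.01205

α₀ = 0.0120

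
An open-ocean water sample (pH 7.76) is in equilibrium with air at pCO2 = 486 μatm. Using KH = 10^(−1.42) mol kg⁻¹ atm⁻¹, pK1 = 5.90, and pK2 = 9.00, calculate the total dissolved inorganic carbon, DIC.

[CO2*] = KH · pCO2 = 10^(−1.42) × 486×10^-6 = 1.848×10^-5 mol/kg
α₀ = 1/(1 + K1/[H⁺] + K1K2/[H⁺]²) = 1/(1 + 10^+1.86 + 10^+0.62) = 0.01288
DIC = [CO2*]/α₀ = 1.848×10^-5 / 0.01288 = 1.43 mmol/kg

DIC = 1.43 mmol/kg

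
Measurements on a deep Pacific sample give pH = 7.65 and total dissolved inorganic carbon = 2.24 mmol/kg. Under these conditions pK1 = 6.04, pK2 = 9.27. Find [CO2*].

[CO2*] = 0.0524 mmol/kg

α₀ = 1 / (1 + K1/[H⁺] + K1K2/[H⁺]²) = 1 / (1 + 10^+1.61 + 10^-0.01)
   = 1 / (1 + 40.738 + 0.97724) = 1/42.715 = 0.02341
[CO2*] = α₀ × DIC = 0.02341 × 2.24 = 0.0524 mmol/kg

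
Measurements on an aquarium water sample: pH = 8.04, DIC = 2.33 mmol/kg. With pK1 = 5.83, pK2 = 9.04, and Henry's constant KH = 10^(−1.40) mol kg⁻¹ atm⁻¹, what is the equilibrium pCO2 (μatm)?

pCO2 = 326 μatm

α₀ = 1 / (1 + K1/[H⁺] + K1K2/[H⁺]²) = 1 / (1 + 10^+2.21 + 10^+1.21)
   = 1 / (1 + 162.18 + 16.218) = 1/179.40 = 0.005574
[CO2*] = α₀ × DIC = 0.005574 × 2.33 = 0.01299 mmol/kg = 12.99 μmol/kg
pCO2 = [CO2*]/KH = 1.299×10^-5 / 3.981×10^-2 = 326 μatm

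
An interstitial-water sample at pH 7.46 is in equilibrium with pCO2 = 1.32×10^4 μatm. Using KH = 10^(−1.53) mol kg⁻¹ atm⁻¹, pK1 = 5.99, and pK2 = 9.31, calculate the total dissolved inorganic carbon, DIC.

DIC = 12.0 mmol/kg

[CO2*] = KH · pCO2 = 10^(−1.53) × 1.32×10^4×10^-6 = 3.896×10^-4 mol/kg
α₀ = 1/(1 + K1/[H⁺] + K1K2/[H⁺]²) = 1/(1 + 10^+1.47 + 10^-0.38) = 0.03233
DIC = [CO2*]/α₀ = 3.896×10^-4 / 0.03233 = 12.0 mmol/kg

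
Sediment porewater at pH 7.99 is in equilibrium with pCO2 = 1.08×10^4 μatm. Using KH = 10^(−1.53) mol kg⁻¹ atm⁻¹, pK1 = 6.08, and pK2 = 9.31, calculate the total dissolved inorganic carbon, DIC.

DIC = 27.5 mmol/kg

[CO2*] = KH · pCO2 = 10^(−1.53) × 1.08×10^4×10^-6 = 3.187×10^-4 mol/kg
α₀ = 1/(1 + K1/[H⁺] + K1K2/[H⁺]²) = 1/(1 + 10^+1.91 + 10^+0.59) = 0.01160
DIC = [CO2*]/α₀ = 3.187×10^-4 / 0.01160 = 27.5 mmol/kg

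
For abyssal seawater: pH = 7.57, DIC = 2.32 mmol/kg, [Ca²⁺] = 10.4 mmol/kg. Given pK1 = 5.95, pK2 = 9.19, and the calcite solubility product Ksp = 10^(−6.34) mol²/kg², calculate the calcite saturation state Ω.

Ω = 1.21

α₂ = 1 / (1 + [H⁺]/K2 + [H⁺]²/(K1K2)) = 1 / (1 + 10^+1.62 + 10^+0.00)
   = 1 / (1 + 41.687 + 1.0000) = 1/43.687 = 0.02289
[CO3²⁻] = α₂ × DIC = 0.02289 × 2.32 = 0.05311 mmol/kg
Ksp = 10^(−6.34) = 4.571×10^-7
Ω = [Ca²⁺][CO3²⁻]/Ksp = (10.4×10^-3)(5.311×10^-5) / 4.571×10^-7 = 1.21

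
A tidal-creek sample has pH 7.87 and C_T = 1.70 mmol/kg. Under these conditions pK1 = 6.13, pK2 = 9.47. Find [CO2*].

[CO2*] = 0.0297 mmol/kg

α₀ = 1 / (1 + K1/[H⁺] + K1K2/[H⁺]²) = 1 / (1 + 10^+1.74 + 10^+0.14)
   = 1 / (1 + 54.954 + 1.3804) = 1/57.334 = 0.01744
[CO2*] = α₀ × DIC = 0.01744 × 1.70 = 0.0297 mmol/kg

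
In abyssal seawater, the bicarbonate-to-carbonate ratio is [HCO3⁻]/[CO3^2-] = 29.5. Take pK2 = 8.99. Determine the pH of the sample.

pH = 7.52

From K2 = [H⁺][CO3^2-]/[HCO3⁻]:  pH = pK2 − log₁₀([HCO3⁻]/[CO3^2-])
log₁₀(29.5) = +1.470
pH = 8.99 − (+1.470) = 7.52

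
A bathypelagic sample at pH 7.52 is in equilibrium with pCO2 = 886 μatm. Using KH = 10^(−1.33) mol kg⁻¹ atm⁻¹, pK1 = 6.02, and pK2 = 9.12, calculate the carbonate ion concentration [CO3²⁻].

[CO3²⁻] = 0.0329 mmol/kg

[CO2*] = KH · pCO2 = 10^(−1.33) × 886×10^-6 = 4.144×10^-5 mol/kg
α₀ = 1/(1 + K1/[H⁺] + K1K2/[H⁺]²) = 1/(1 + 10^+1.50 + 10^-0.10) = 0.02992
DIC = [CO2*]/α₀ = 4.144×10^-5 / 0.02992 = 1.385 mmol/kg
[CO3²⁻] = α₂·DIC; α₂ = 0.02377, so [CO3²⁻] = 0.02377 × 1.385 = 0.0329 mmol/kg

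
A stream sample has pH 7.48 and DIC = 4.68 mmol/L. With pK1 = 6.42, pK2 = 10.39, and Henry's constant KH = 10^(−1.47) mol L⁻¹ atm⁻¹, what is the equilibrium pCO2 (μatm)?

α₀ = 1 / (1 + K1/[H⁺] + K1K2/[H⁺]²) = 1 / (1 + 10^+1.06 + 10^-1.85)
   = 1 / (1 + 11.482 + 0.014125) = 1/12.496 = 0.08003
[CO2*] = α₀ × DIC = 0.08003 × 4.68 = 0.3745 mmol/L
pCO2 = [CO2*]/KH = 3.745×10^-4 / 3.388×10^-2 = 1.11×10^4 μatm

pCO2 = 1.11×10^4 μatm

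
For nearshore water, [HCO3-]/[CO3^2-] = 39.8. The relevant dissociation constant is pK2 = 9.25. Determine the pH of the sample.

From K2 = [H⁺][CO3^2-]/[HCO3-]:  pH = pK2 − log₁₀([HCO3-]/[CO3^2-])
log₁₀(39.8) = +1.600
pH = 9.25 − (+1.600) = 7.65

pH = 7.65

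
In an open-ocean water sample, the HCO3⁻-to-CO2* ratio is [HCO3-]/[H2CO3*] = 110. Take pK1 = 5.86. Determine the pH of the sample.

pH = 7.90

From K1 = [H⁺][HCO3-]/[H2CO3*]:  pH = pK1 + log₁₀([HCO3-]/[H2CO3*])
log₁₀(110) = +2.041
pH = 5.86 + (+2.041) = 7.90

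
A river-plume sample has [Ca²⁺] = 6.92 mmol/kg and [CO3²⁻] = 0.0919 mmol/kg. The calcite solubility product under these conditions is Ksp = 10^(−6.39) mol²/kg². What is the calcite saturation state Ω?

Ksp = 10^(−6.39) = 4.074×10^-7
Ω = [Ca²⁺][CO3²⁻]/Ksp = (6.92×10^-3)(0.0919×10^-3) / 4.074×10^-7 = 1.56

Ω = 1.56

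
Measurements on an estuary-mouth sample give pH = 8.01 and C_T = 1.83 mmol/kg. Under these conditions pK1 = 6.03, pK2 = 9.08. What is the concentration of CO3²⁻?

α₂ = 1 / (1 + [H⁺]/K2 + [H⁺]²/(K1K2)) = 1 / (1 + 10^+1.07 + 10^-0.91)
   = 1 / (1 + 11.749 + 0.12303) = 1/12.872 = 0.07769
[CO3²⁻] = α₂ × DIC = 0.07769 × 1.83 = 0.142 mmol/kg

[CO3²⁻] = 0.142 mmol/kg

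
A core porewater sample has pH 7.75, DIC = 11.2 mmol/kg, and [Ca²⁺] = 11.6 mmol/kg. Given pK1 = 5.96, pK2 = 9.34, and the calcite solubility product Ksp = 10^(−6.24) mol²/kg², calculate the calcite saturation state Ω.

Ω = 5.57

α₂ = 1 / (1 + [H⁺]/K2 + [H⁺]²/(K1K2)) = 1 / (1 + 10^+1.59 + 10^-0.20)
   = 1 / (1 + 38.905 + 0.63096) = 1/40.535 = 0.02467
[CO3²⁻] = α₂ × DIC = 0.02467 × 11.2 = 0.2763 mmol/kg
Ksp = 10^(−6.24) = 5.754×10^-7
Ω = [Ca²⁺][CO3²⁻]/Ksp = (11.6×10^-3)(2.763×10^-4) / 5.754×10^-7 = 5.57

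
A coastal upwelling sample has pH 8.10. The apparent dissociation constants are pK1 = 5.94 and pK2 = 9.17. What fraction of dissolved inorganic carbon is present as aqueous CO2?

α₀ = 0.00634

α₀ = 1 / (1 + K1/[H⁺] + K1K2/[H⁺]²) = 1 / (1 + 10^+2.16 + 10^+1.09)
   = 1 / (1 + 144.54 + 12.303) = 1/157.85 = 0.006335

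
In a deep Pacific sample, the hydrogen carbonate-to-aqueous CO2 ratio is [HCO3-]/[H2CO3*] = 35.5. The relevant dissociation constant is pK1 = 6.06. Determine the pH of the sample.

From K1 = [H⁺][HCO3-]/[H2CO3*]:  pH = pK1 + log₁₀([HCO3-]/[H2CO3*])
log₁₀(35.5) = +1.550
pH = 6.06 + (+1.550) = 7.61

pH = 7.61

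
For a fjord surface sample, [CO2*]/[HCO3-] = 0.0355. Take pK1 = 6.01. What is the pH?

pH = 7.46

From K1 = [H⁺][HCO3-]/[CO2*]:  pH = pK1 − log₁₀([CO2*]/[HCO3-])
log₁₀(0.0355) = -1.450
pH = 6.01 − (-1.450) = 7.46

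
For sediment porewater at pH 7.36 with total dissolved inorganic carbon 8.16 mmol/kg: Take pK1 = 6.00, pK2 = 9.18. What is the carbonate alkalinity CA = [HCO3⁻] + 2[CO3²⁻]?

CA = 7.94 mmol/kg

CA = [HCO3⁻] + 2[CO3²⁻] = (α₁ + 2α₂)·DIC
At pH 7.36: [H⁺]/K1 = 10^-1.36 = 0.043652, K2/[H⁺] = 10^-1.82 = 0.015136
α₁ = 1/(1 + 0.043652 + 0.015136) = 1/1.0588 = 0.9445; α₂ = α₁·K2/[H⁺] = 0.01430
α₁ + 2α₂ = 0.9731
CA = 0.9731 × 8.16 = 7.94 mmol/kg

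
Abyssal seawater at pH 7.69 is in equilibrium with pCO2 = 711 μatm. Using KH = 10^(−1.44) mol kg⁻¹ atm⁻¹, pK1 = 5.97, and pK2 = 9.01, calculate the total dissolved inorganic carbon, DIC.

[CO2*] = KH · pCO2 = 10^(−1.44) × 711×10^-6 = 2.581×10^-5 mol/kg
α₀ = 1/(1 + K1/[H⁺] + K1K2/[H⁺]²) = 1/(1 + 10^+1.72 + 10^+0.40) = 0.01786
DIC = [CO2*]/α₀ = 2.581×10^-5 / 0.01786 = 1.45 mmol/kg

DIC = 1.45 mmol/kg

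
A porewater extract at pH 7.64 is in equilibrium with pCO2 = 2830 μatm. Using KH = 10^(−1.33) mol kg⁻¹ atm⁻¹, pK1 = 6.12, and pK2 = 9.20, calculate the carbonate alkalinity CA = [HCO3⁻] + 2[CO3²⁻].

CA = 4.62 mmol/kg

[CO2*] = KH · pCO2 = 10^(−1.33) × 2830×10^-6 = 1.324×10^-4 mol/kg
α₀ = 1/(1 + K1/[H⁺] + K1K2/[H⁺]²) = 1/(1 + 10^+1.52 + 10^-0.04) = 0.02855
DIC = [CO2*]/α₀ = 1.324×10^-4 / 0.02855 = 4.636 mmol/kg
CA = (α₁ + 2α₂)·DIC = (0.9454 + 2×0.02604) × 4.636 = 4.62 mmol/kg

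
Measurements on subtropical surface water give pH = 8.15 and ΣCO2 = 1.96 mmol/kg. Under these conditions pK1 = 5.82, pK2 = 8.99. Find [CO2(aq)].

[CO2*] = 7.98 μmol/kg

α₀ = 1 / (1 + K1/[H⁺] + K1K2/[H⁺]²) = 1 / (1 + 10^+2.33 + 10^+1.49)
   = 1 / (1 + 213.80 + 30.903) = 1/245.70 = 0.004070
[CO2*] = α₀ × DIC = 0.004070 × 1.96 = 0.00798 mmol/kg = 7.98 μmol/kg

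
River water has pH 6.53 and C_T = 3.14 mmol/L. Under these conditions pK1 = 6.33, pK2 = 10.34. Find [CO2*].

[CO2*] = 1.21 mmol/L

α₀ = 1 / (1 + K1/[H⁺] + K1K2/[H⁺]²) = 1 / (1 + 10^+0.20 + 10^-3.61)
   = 1 / (1 + 1.5849 + 0.00024547) = 1/2.5851 = 0.3868
[CO2*] = α₀ × DIC = 0.3868 × 3.14 = 1.21 mmol/L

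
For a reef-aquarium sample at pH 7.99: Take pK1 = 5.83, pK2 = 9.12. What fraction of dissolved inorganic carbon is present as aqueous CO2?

α₀ = 0.00640

α₀ = 1 / (1 + K1/[H⁺] + K1K2/[H⁺]²) = 1 / (1 + 10^+2.16 + 10^+1.03)
   = 1 / (1 + 144.54 + 10.715) = 1/156.26 = 0.006400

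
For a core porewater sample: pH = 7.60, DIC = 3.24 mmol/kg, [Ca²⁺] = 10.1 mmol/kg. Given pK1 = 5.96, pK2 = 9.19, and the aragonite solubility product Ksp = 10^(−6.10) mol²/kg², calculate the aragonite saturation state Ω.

Ω = 1.01

α₂ = 1 / (1 + [H⁺]/K2 + [H⁺]²/(K1K2)) = 1 / (1 + 10^+1.59 + 10^-0.05)
   = 1 / (1 + 38.905 + 0.89125) = 1/40.796 = 0.02451
[CO3²⁻] = α₂ × DIC = 0.02451 × 3.24 = 0.07942 mmol/kg
Ksp = 10^(−6.10) = 7.943×10^-7
Ω = [Ca²⁺][CO3²⁻]/Ksp = (10.1×10^-3)(7.942×10^-5) / 7.943×10^-7 = 1.01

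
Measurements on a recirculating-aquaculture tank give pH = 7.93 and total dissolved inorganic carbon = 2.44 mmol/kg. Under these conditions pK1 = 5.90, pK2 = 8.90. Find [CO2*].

[CO2*] = 0.0204 mmol/kg

α₀ = 1 / (1 + K1/[H⁺] + K1K2/[H⁺]²) = 1 / (1 + 10^+2.03 + 10^+1.06)
   = 1 / (1 + 107.15 + 11.482) = 1/119.63 = 0.008359
[CO2*] = α₀ × DIC = 0.008359 × 2.44 = 0.0204 mmol/kg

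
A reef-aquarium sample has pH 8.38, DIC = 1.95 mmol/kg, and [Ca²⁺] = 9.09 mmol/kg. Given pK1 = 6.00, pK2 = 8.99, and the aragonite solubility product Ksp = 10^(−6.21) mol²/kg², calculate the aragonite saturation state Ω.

Ω = 5.65

α₂ = 1 / (1 + [H⁺]/K2 + [H⁺]²/(K1K2)) = 1 / (1 + 10^+0.61 + 10^-1.77)
   = 1 / (1 + 4.0738 + 0.016982) = 1/5.0908 = 0.1964
[CO3²⁻] = α₂ × DIC = 0.1964 × 1.95 = 0.3830 mmol/kg
Ksp = 10^(−6.21) = 6.166×10^-7
Ω = [Ca²⁺][CO3²⁻]/Ksp = (9.09×10^-3)(3.830×10^-4) / 6.166×10^-7 = 5.65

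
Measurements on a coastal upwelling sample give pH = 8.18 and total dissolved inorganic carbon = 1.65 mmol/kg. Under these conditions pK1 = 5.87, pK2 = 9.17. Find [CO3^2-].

α₂ = 1 / (1 + [H⁺]/K2 + [H⁺]²/(K1K2)) = 1 / (1 + 10^+0.99 + 10^-1.32)
   = 1 / (1 + 9.7724 + 0.047863) = 1/10.820 = 0.09242
[CO3²⁻] = α₂ × DIC = 0.09242 × 1.65 = 0.152 mmol/kg

[CO3²⁻] = 0.152 mmol/kg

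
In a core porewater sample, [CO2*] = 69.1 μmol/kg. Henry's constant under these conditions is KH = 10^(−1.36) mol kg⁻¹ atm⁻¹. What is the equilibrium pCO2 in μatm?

pCO2 = 1580 μatm

KH = 10^(−1.36) = 4.365×10^-2 mol kg⁻¹ atm⁻¹
pCO2 = [CO2*]/KH = 69.1×10^-6 / 4.365×10^-2 = 1.58×10^-3 atm = 1580 μatm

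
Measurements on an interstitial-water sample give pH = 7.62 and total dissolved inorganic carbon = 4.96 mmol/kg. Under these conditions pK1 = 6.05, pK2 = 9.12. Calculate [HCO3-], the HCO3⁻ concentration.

[HCO3⁻] = 4.69 mmol/kg

α₁ = 1 / (1 + [H⁺]/K1 + K2/[H⁺]) = 1 / (1 + 10^-1.57 + 10^-1.50)
   = 1 / (1 + 0.026915 + 0.031623) = 1/1.0585 = 0.9447
[HCO3⁻] = α₁ × DIC = 0.9447 × 4.96 = 4.69 mmol/kg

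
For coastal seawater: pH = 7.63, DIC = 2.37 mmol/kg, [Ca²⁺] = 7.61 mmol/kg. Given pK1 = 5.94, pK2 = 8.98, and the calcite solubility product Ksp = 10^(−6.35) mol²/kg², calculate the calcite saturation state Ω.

α₂ = 1 / (1 + [H⁺]/K2 + [H⁺]²/(K1K2)) = 1 / (1 + 10^+1.35 + 10^-0.34)
   = 1 / (1 + 22.387 + 0.45709) = 1/23.844 = 0.04194
[CO3²⁻] = α₂ × DIC = 0.04194 × 2.37 = 0.09939 mmol/kg
Ksp = 10^(−6.35) = 4.467×10^-7
Ω = [Ca²⁺][CO3²⁻]/Ksp = (7.61×10^-3)(9.939×10^-5) / 4.467×10^-7 = 1.69

Ω = 1.69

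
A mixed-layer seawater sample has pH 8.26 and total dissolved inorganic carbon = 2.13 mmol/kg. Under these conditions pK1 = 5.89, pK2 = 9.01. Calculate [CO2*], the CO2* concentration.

α₀ = 1 / (1 + K1/[H⁺] + K1K2/[H⁺]²) = 1 / (1 + 10^+2.37 + 10^+1.62)
   = 1 / (1 + 234.42 + 41.687) = 1/277.11 = 0.003609
[CO2*] = α₀ × DIC = 0.003609 × 2.13 = 0.00769 mmol/kg = 7.69 μmol/kg

[CO2*] = 7.69 μmol/kg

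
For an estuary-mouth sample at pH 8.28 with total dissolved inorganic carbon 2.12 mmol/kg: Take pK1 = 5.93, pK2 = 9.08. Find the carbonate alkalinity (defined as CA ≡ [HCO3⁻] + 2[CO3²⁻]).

CA = 2.40 mmol/kg

CA = [HCO3⁻] + 2[CO3²⁻] = (α₁ + 2α₂)·DIC
At pH 8.28: [H⁺]/K1 = 10^-2.35 = 0.0044668, K2/[H⁺] = 10^-0.80 = 0.15849
α₁ = 1/(1 + 0.0044668 + 0.15849) = 1/1.1630 = 0.8599; α₂ = α₁·K2/[H⁺] = 0.1363
α₁ + 2α₂ = 1.1324
CA = 1.1324 × 2.12 = 2.40 mmol/kg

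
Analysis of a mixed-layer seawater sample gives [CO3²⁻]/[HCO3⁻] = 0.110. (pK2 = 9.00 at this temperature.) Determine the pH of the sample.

pH = 8.04

From K2 = [H⁺][CO3²⁻]/[HCO3⁻]:  pH = pK2 + log₁₀([CO3²⁻]/[HCO3⁻])
log₁₀(0.110) = -0.959
pH = 9.00 + (-0.959) = 8.04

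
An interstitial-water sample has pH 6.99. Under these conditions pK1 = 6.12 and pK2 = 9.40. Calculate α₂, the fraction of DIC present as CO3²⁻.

α₂ = 0.00342

α₂ = 1 / (1 + [H⁺]/K2 + [H⁺]²/(K1K2)) = 1 / (1 + 10^+2.41 + 10^+1.54)
   = 1 / (1 + 257.04 + 34.674) = 1/292.71 = 0.003416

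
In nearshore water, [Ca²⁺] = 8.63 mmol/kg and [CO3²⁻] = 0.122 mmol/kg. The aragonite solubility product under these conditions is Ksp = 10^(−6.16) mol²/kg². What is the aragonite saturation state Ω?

Ksp = 10^(−6.16) = 6.918×10^-7
Ω = [Ca²⁺][CO3²⁻]/Ksp = (8.63×10^-3)(0.122×10^-3) / 6.918×10^-7 = 1.52

Ω = 1.52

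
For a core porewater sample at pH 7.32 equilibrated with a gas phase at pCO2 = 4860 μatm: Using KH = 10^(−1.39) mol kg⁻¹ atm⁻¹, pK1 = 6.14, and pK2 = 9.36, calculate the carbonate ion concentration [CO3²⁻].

[CO3²⁻] = 0.0273 mmol/kg

[CO2*] = KH · pCO2 = 10^(−1.39) × 4860×10^-6 = 1.980×10^-4 mol/kg
α₀ = 1/(1 + K1/[H⁺] + K1K2/[H⁺]²) = 1/(1 + 10^+1.18 + 10^-0.86) = 0.06145
DIC = [CO2*]/α₀ = 1.980×10^-4 / 0.06145 = 3.222 mmol/kg
[CO3²⁻] = α₂·DIC; α₂ = 0.008482, so [CO3²⁻] = 0.008482 × 3.222 = 0.0273 mmol/kg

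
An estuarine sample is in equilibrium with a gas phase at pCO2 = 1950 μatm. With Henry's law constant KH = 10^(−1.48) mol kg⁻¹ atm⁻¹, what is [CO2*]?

KH = 10^(−1.48) = 3.311×10^-2 mol kg⁻¹ atm⁻¹
[CO2*] = KH · pCO2 = 3.311×10^-2 × 1950×10^-6 atm = 6.46×10^-5 mol/kg

[CO2*] = 64.6 μmol/kg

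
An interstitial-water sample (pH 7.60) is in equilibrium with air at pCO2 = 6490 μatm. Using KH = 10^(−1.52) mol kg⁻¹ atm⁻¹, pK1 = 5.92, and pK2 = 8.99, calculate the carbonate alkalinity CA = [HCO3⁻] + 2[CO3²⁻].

[CO2*] = KH · pCO2 = 10^(−1.52) × 6490×10^-6 = 1.960×10^-4 mol/kg
α₀ = 1/(1 + K1/[H⁺] + K1K2/[H⁺]²) = 1/(1 + 10^+1.68 + 10^+0.29) = 0.01968
DIC = [CO2*]/α₀ = 1.960×10^-4 / 0.01968 = 9.959 mmol/kg
CA = (α₁ + 2α₂)·DIC = (0.9419 + 2×0.03837) × 9.959 = 10.1 mmol/kg

CA = 10.1 mmol/kg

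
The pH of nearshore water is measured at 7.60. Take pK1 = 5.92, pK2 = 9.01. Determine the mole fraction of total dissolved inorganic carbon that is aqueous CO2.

α₀ = 0.0197

α₀ = 1 / (1 + K1/[H⁺] + K1K2/[H⁺]²) = 1 / (1 + 10^+1.68 + 10^+0.27)
   = 1 / (1 + 47.863 + 1.8621) = 1/50.725 = 0.01971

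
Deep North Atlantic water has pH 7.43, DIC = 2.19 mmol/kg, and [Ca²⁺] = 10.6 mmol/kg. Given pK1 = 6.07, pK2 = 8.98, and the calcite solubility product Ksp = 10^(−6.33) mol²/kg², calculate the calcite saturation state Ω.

Ω = 1.31

α₂ = 1 / (1 + [H⁺]/K2 + [H⁺]²/(K1K2)) = 1 / (1 + 10^+1.55 + 10^+0.19)
   = 1 / (1 + 35.481 + 1.5488) = 1/38.030 = 0.02629
[CO3²⁻] = α₂ × DIC = 0.02629 × 2.19 = 0.05759 mmol/kg
Ksp = 10^(−6.33) = 4.677×10^-7
Ω = [Ca²⁺][CO3²⁻]/Ksp = (10.6×10^-3)(5.759×10^-5) / 4.677×10^-7 = 1.31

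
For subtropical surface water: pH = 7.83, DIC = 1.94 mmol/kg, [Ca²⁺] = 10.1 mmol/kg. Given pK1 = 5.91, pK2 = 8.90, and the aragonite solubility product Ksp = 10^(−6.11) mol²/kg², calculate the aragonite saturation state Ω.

α₂ = 1 / (1 + [H⁺]/K2 + [H⁺]²/(K1K2)) = 1 / (1 + 10^+1.07 + 10^-0.85)
   = 1 / (1 + 11.749 + 0.14125) = 1/12.890 = 0.07758
[CO3²⁻] = α₂ × DIC = 0.07758 × 1.94 = 0.1505 mmol/kg
Ksp = 10^(−6.11) = 7.762×10^-7
Ω = [Ca²⁺][CO3²⁻]/Ksp = (10.1×10^-3)(1.505×10^-4) / 7.762×10^-7 = 1.96

Ω = 1.96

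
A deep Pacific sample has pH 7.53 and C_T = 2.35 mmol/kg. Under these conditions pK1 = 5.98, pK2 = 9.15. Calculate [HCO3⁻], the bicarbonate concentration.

[HCO3⁻] = 2.23 mmol/kg

α₁ = 1 / (1 + [H⁺]/K1 + K2/[H⁺]) = 1 / (1 + 10^-1.55 + 10^-1.62)
   = 1 / (1 + 0.028184 + 0.023988) = 1/1.0522 = 0.9504
[HCO3⁻] = α₁ × DIC = 0.9504 × 2.35 = 2.23 mmol/kg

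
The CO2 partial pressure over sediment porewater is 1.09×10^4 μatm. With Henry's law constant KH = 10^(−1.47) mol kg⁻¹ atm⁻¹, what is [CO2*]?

[CO2*] = 369 μmol/kg

KH = 10^(−1.47) = 3.388×10^-2 mol kg⁻¹ atm⁻¹
[CO2*] = KH · pCO2 = 3.388×10^-2 × 1.09×10^4×10^-6 atm = 3.69×10^-4 mol/kg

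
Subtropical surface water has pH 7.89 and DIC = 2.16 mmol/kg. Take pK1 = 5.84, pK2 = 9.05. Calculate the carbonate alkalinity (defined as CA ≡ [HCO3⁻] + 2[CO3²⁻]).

CA = [HCO3⁻] + 2[CO3²⁻] = (α₁ + 2α₂)·DIC
At pH 7.89: [H⁺]/K1 = 10^-2.05 = 0.0089125, K2/[H⁺] = 10^-1.16 = 0.069183
α₁ = 1/(1 + 0.0089125 + 0.069183) = 1/1.0781 = 0.9276; α₂ = α₁·K2/[H⁺] = 0.06417
α₁ + 2α₂ = 1.0559
CA = 1.0559 × 2.16 = 2.28 mmol/kg

CA = 2.28 mmol/kg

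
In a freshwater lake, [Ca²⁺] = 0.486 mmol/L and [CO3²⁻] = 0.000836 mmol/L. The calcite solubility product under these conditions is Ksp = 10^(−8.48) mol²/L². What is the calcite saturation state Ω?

Ω = 0.123

Ksp = 10^(−8.48) = 3.311×10^-9
Ω = [Ca²⁺][CO3²⁻]/Ksp = (0.486×10^-3)(0.000836×10^-3) / 3.311×10^-9 = 0.123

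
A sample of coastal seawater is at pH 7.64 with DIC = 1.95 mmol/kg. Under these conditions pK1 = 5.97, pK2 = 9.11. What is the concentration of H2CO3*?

[CO2*] = 0.0395 mmol/kg

α₀ = 1 / (1 + K1/[H⁺] + K1K2/[H⁺]²) = 1 / (1 + 10^+1.67 + 10^+0.20)
   = 1 / (1 + 46.774 + 1.5849) = 1/49.358 = 0.02026
[CO2*] = α₀ × DIC = 0.02026 × 1.95 = 0.0395 mmol/kg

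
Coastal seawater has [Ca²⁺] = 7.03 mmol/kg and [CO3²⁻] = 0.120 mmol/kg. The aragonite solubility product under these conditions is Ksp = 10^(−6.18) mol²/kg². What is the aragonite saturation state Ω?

Ω = 1.28

Ksp = 10^(−6.18) = 6.607×10^-7
Ω = [Ca²⁺][CO3²⁻]/Ksp = (7.03×10^-3)(0.120×10^-3) / 6.607×10^-7 = 1.28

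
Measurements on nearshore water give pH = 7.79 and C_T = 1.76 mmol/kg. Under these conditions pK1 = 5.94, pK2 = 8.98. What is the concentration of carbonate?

α₂ = 1 / (1 + [H⁺]/K2 + [H⁺]²/(K1K2)) = 1 / (1 + 10^+1.19 + 10^-0.66)
   = 1 / (1 + 15.488 + 0.21878) = 1/16.707 = 0.05986
[CO3²⁻] = α₂ × DIC = 0.05986 × 1.76 = 0.105 mmol/kg

[CO3²⁻] = 0.105 mmol/kg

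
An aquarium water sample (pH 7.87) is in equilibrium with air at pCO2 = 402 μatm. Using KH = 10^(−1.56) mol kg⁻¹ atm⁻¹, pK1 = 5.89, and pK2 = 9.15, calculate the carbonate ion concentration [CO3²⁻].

[CO3²⁻] = 0.0555 mmol/kg

[CO2*] = KH · pCO2 = 10^(−1.56) × 402×10^-6 = 1.107×10^-5 mol/kg
α₀ = 1/(1 + K1/[H⁺] + K1K2/[H⁺]²) = 1/(1 + 10^+1.98 + 10^+0.70) = 0.009851
DIC = [CO2*]/α₀ = 1.107×10^-5 / 0.009851 = 1.124 mmol/kg
[CO3²⁻] = α₂·DIC; α₂ = 0.04937, so [CO3²⁻] = 0.04937 × 1.124 = 0.0555 mmol/kg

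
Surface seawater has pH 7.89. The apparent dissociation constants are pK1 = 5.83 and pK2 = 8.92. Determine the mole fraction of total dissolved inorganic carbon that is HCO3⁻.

α₁ = 1 / (1 + [H⁺]/K1 + K2/[H⁺]) = 1 / (1 + 10^-2.06 + 10^-1.03)
   = 1 / (1 + 0.0087096 + 0.093325) = 1/1.1020 = 0.9074

α₁ = 0.907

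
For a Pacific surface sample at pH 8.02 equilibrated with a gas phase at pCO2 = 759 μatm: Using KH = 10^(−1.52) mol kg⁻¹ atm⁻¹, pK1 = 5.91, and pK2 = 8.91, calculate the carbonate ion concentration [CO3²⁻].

[CO2*] = KH · pCO2 = 10^(−1.52) × 759×10^-6 = 2.292×10^-5 mol/kg
α₀ = 1/(1 + K1/[H⁺] + K1K2/[H⁺]²) = 1/(1 + 10^+2.11 + 10^+1.22) = 0.006830
DIC = [CO2*]/α₀ = 2.292×10^-5 / 0.006830 = 3.356 mmol/kg
[CO3²⁻] = α₂·DIC; α₂ = 0.1133, so [CO3²⁻] = 0.1133 × 3.356 = 0.380 mmol/kg

[CO3²⁻] = 0.380 mmol/kg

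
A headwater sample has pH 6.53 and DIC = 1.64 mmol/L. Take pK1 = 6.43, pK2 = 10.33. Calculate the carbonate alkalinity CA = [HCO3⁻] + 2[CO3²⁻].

CA = 0.914 mmol/L

CA = [HCO3⁻] + 2[CO3²⁻] = (α₁ + 2α₂)·DIC
At pH 6.53: [H⁺]/K1 = 10^-0.10 = 0.79433, K2/[H⁺] = 10^-3.80 = 0.00015849
α₁ = 1/(1 + 0.79433 + 0.00015849) = 1/1.7945 = 0.5573; α₂ = α₁·K2/[H⁺] = 8.832×10^-5
α₁ + 2α₂ = 0.5574
CA = 0.5574 × 1.64 = 0.914 mmol/L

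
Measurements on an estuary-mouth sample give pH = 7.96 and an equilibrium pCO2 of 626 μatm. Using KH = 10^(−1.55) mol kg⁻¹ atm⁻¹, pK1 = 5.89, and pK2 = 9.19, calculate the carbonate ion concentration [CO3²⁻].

[CO3²⁻] = 0.122 mmol/kg

[CO2*] = KH · pCO2 = 10^(−1.55) × 626×10^-6 = 1.764×10^-5 mol/kg
α₀ = 1/(1 + K1/[H⁺] + K1K2/[H⁺]²) = 1/(1 + 10^+2.07 + 10^+0.84) = 0.007974
DIC = [CO2*]/α₀ = 1.764×10^-5 / 0.007974 = 2.213 mmol/kg
[CO3²⁻] = α₂·DIC; α₂ = 0.05517, so [CO3²⁻] = 0.05517 × 2.213 = 0.122 mmol/kg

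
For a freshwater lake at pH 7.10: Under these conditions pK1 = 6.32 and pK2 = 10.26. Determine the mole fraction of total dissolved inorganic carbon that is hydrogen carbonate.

α₁ = 1 / (1 + [H⁺]/K1 + K2/[H⁺]) = 1 / (1 + 10^-0.78 + 10^-3.16)
   = 1 / (1 + 0.16596 + 0.00069183) = 1/1.1667 = 0.8572

α₁ = 0.857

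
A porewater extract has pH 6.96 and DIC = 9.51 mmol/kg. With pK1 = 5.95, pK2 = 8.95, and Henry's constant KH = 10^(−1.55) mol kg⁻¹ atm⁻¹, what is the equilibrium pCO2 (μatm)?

α₀ = 1 / (1 + K1/[H⁺] + K1K2/[H⁺]²) = 1 / (1 + 10^+1.01 + 10^-0.98)
   = 1 / (1 + 10.233 + 0.10471) = 1/11.338 = 0.08820
[CO2*] = α₀ × DIC = 0.08820 × 9.51 = 0.8388 mmol/kg
pCO2 = [CO2*]/KH = 8.388×10^-4 / 2.818×10^-2 = 2.98×10^4 μatm

pCO2 = 2.98×10^4 μatm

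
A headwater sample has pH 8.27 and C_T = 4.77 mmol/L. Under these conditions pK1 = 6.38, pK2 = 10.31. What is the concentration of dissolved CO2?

[CO2*] = 0.0601 mmol/L

α₀ = 1 / (1 + K1/[H⁺] + K1K2/[H⁺]²) = 1 / (1 + 10^+1.89 + 10^-0.15)
   = 1 / (1 + 77.625 + 0.70795) = 1/79.333 = 0.01261
[CO2*] = α₀ × DIC = 0.01261 × 4.77 = 0.0601 mmol/L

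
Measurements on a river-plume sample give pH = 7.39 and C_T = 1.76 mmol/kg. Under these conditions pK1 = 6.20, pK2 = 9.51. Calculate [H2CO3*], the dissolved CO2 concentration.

α₀ = 1 / (1 + K1/[H⁺] + K1K2/[H⁺]²) = 1 / (1 + 10^+1.19 + 10^-0.93)
   = 1 / (1 + 15.488 + 0.11749) = 1/16.606 = 0.06022
[CO2*] = α₀ × DIC = 0.06022 × 1.76 = 0.106 mmol/kg

[CO2*] = 0.106 mmol/kg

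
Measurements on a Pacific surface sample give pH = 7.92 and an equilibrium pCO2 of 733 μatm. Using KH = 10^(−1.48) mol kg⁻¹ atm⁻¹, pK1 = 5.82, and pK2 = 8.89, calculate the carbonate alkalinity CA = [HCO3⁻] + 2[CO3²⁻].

CA = 3.71 mmol/kg

[CO2*] = KH · pCO2 = 10^(−1.48) × 733×10^-6 = 2.427×10^-5 mol/kg
α₀ = 1/(1 + K1/[H⁺] + K1K2/[H⁺]²) = 1/(1 + 10^+2.10 + 10^+1.13) = 0.007123
DIC = [CO2*]/α₀ = 2.427×10^-5 / 0.007123 = 3.407 mmol/kg
CA = (α₁ + 2α₂)·DIC = (0.8968 + 2×0.09609) × 3.407 = 3.71 mmol/kg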